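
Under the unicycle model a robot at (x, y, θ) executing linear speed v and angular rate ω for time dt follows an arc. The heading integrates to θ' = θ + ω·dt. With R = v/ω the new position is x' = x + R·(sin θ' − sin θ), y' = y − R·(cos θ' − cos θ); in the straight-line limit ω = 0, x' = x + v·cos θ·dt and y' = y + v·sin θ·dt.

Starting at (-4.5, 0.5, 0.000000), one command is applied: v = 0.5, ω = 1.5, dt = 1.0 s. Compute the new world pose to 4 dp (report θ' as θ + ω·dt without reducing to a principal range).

(-4.1675, 0.8098, 1.5000)

θ' = 0.0000 + 1.5·1.0 = 1.5000
R = v/ω = 0.5/1.5 = 0.3333
x' = -4.5 + 0.3333·(sin 1.5000 − sin 0.0000) = -4.1675
y' = 0.5 − 0.3333·(cos 1.5000 − cos 0.0000) = 0.8098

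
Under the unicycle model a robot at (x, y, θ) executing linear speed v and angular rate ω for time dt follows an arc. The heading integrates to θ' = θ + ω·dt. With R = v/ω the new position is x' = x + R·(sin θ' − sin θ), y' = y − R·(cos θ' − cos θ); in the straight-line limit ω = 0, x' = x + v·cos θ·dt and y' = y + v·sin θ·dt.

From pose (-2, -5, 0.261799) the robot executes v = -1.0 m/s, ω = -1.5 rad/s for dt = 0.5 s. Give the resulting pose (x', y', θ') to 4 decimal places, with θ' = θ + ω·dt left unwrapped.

θ' = 0.2618 + -1.5·0.5 = -0.4882
R = v/ω = -1.0/-1.5 = 0.6667
x' = -2 + 0.6667·(sin -0.4882 − sin 0.2618) = -2.4852
y' = -5 − 0.6667·(cos -0.4882 − cos 0.2618) = -4.9448

(-2.4852, -4.9448, -0.4882)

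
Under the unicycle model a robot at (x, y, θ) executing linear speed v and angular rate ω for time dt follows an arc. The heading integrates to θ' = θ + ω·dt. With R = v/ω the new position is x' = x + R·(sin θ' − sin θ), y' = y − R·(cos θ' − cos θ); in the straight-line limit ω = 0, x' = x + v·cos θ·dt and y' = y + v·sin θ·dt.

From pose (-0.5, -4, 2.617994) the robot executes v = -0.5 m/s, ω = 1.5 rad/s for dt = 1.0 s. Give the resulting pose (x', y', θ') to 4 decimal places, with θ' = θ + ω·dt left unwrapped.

(-0.0572, -3.8980, 4.1180)

θ' = 2.6180 + 1.5·1.0 = 4.1180
R = v/ω = -0.5/1.5 = -0.3333
x' = -0.5 + -0.3333·(sin 4.1180 − sin 2.6180) = -0.0572
y' = -4 − -0.3333·(cos 4.1180 − cos 2.6180) = -3.8980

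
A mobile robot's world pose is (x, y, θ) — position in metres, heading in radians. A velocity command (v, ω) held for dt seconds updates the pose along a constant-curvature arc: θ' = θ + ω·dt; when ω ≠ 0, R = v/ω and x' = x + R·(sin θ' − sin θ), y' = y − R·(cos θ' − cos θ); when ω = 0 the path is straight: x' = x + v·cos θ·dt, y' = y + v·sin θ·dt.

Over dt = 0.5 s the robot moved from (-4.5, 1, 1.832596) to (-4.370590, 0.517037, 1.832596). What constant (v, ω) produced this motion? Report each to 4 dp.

v = -1.0000, ω = 0.0000

Δθ = 1.832596 − 1.832596 = 0.000000
ω = Δθ/dt = 0.000000/0.5 = 0.0000
ω = 0 → v = (Δx·cos θ + Δy·sin θ)/dt = -1.0000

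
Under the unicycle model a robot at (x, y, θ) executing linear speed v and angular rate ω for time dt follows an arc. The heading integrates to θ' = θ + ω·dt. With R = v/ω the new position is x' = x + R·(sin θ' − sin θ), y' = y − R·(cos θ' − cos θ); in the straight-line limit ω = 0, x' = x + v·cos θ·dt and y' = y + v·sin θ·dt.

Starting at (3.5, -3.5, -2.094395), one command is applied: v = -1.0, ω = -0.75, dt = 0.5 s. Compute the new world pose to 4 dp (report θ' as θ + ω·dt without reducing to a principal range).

θ' = -2.0944 + -0.75·0.5 = -2.4694
R = v/ω = -1.0/-0.75 = 1.3333
x' = 3.5 + 1.3333·(sin -2.4694 − sin -2.0944) = 3.8244
y' = -3.5 − 1.3333·(cos -2.4694 − cos -2.0944) = -3.1234

(3.8244, -3.1234, -2.4694)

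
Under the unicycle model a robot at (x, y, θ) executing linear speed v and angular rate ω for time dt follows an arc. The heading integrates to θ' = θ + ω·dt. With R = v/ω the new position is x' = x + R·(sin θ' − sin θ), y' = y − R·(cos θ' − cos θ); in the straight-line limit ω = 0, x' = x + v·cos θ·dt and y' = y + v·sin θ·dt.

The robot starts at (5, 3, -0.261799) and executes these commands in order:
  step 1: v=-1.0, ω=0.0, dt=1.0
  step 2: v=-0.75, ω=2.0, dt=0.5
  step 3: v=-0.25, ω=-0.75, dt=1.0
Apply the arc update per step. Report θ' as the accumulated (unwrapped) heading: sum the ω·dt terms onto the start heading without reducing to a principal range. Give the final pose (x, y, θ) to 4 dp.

step 1: θ'=-0.2618 (straight) → pose (4.0341, 3.2588, -0.2618)
step 2: θ'=0.7382 (R=-0.3750) → pose (3.6847, 3.1740, 0.7382)
step 3: θ'=-0.0118 (R=0.3333) → pose (3.4564, 3.0872, -0.0118)

(3.4564, 3.0872, -0.0118)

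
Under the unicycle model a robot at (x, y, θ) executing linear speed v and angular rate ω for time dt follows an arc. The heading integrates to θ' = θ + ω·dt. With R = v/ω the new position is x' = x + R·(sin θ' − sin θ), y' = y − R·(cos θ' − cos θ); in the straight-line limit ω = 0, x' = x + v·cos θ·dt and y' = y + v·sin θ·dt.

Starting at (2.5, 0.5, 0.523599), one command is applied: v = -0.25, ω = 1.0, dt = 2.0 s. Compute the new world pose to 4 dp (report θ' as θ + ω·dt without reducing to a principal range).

θ' = 0.5236 + 1.0·2.0 = 2.5236
R = v/ω = -0.25/1.0 = -0.2500
x' = 2.5 + -0.2500·(sin 2.5236 − sin 0.5236) = 2.4801
y' = 0.5 − -0.2500·(cos 2.5236 − cos 0.5236) = 0.0797

(2.4801, 0.0797, 2.5236)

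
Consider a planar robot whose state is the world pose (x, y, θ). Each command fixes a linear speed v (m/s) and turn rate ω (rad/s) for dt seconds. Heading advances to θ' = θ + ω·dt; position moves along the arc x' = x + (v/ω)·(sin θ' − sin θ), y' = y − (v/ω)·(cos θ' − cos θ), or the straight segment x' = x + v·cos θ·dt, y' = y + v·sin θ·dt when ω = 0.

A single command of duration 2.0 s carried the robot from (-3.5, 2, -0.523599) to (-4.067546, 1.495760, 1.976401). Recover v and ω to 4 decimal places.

Δθ = 1.976401 − -0.523599 = 2.500000
ω = Δθ/dt = 2.500000/2.0 = 1.2500
R = Δx/(sin θ' − sin θ) = -0.4000
v = R·ω = -0.4000·1.2500 = -0.5000

v = -0.5000, ω = 1.2500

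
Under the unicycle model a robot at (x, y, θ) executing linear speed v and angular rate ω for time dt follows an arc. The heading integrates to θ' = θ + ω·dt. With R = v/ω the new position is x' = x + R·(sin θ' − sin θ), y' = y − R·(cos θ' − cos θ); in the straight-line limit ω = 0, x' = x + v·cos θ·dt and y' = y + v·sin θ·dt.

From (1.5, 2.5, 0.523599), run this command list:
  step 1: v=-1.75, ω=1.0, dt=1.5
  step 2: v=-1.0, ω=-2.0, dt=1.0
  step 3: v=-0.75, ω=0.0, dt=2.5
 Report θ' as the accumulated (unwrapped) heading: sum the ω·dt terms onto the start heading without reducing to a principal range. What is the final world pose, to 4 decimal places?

step 1: θ'=2.0236 (R=-1.7500) → pose (0.8014, 0.2189, 2.0236)
step 2: θ'=0.0236 (R=0.5000) → pose (0.3635, -0.4998, 0.0236)
step 3: θ'=0.0236 (straight) → pose (-1.5109, -0.5440, 0.0236)

(-1.5109, -0.5440, 0.0236)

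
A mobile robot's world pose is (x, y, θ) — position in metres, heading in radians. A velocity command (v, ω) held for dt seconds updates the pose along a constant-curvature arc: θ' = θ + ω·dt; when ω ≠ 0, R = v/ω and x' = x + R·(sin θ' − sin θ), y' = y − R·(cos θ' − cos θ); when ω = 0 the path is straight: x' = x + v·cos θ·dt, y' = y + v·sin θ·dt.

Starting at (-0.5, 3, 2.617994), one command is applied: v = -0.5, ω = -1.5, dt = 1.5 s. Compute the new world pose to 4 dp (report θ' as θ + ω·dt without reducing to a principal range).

θ' = 2.6180 + -1.5·1.5 = 0.3680
R = v/ω = -0.5/-1.5 = 0.3333
x' = -0.5 + 0.3333·(sin 0.3680 − sin 2.6180) = -0.5468
y' = 3 − 0.3333·(cos 0.3680 − cos 2.6180) = 2.4003

(-0.5468, 2.4003, 0.3680)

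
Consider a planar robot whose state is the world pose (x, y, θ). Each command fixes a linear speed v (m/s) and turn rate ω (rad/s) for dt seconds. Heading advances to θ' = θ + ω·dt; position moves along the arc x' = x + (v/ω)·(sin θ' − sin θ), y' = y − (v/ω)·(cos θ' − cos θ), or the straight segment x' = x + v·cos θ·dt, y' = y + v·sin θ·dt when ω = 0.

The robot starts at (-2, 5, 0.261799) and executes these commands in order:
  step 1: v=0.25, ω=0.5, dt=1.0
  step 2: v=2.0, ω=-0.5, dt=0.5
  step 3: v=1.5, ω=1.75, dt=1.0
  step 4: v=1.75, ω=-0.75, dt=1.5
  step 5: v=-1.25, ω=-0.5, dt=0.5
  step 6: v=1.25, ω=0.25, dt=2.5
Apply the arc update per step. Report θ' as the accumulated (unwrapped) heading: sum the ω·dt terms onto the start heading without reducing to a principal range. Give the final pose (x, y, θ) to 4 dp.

step 1: θ'=0.7618 (R=0.5000) → pose (-1.7843, 5.1212, 0.7618)
step 2: θ'=0.5118 (R=-4.0000) → pose (-0.9824, 5.7142, 0.5118)
step 3: θ'=2.2618 (R=0.8571) → pose (-0.7416, 7.0078, 2.2618)
step 4: θ'=1.1368 (R=-2.3333) → pose (-1.0606, 9.4760, 1.1368)
step 5: θ'=0.8868 (R=2.5000) → pose (-1.3912, 8.9476, 0.8868)
step 6: θ'=1.5118 (R=5.0000) → pose (-0.2751, 11.8122, 1.5118)

(-0.2751, 11.8122, 1.5118)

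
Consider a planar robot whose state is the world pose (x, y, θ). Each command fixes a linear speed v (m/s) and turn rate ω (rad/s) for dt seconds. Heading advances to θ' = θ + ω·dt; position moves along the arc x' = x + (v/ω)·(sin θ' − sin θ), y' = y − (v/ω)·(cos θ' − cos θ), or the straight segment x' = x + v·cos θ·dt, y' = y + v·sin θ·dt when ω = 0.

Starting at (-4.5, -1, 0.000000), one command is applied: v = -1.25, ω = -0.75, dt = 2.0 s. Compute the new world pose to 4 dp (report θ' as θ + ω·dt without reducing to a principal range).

θ' = 0.0000 + -0.75·2.0 = -1.5000
R = v/ω = -1.25/-0.75 = 1.6667
x' = -4.5 + 1.6667·(sin -1.5000 − sin 0.0000) = -6.1625
y' = -1 − 1.6667·(cos -1.5000 − cos 0.0000) = 0.5488

(-6.1625, 0.5488, -1.5000)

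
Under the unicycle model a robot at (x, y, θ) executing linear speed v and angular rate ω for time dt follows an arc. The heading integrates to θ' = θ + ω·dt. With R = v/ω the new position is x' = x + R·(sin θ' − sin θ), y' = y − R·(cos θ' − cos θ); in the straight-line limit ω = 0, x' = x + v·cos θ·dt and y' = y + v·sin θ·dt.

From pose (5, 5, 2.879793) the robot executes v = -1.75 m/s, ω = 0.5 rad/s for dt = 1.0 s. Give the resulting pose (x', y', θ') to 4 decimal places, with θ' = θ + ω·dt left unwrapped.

θ' = 2.8798 + 0.5·1.0 = 3.3798
R = v/ω = -1.75/0.5 = -3.5000
x' = 5 + -3.5000·(sin 3.3798 − sin 2.8798) = 6.7317
y' = 5 − -3.5000·(cos 3.3798 − cos 2.8798) = 4.9796

(6.7317, 4.9796, 3.3798)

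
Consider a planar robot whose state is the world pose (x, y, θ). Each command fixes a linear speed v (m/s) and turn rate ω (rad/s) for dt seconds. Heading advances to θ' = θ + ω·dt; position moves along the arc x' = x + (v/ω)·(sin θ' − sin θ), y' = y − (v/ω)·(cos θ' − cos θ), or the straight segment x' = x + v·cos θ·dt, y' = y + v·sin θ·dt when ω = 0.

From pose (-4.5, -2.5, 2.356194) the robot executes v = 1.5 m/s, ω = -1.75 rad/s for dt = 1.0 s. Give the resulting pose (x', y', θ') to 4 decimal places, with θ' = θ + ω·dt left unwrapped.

θ' = 2.3562 + -1.75·1.0 = 0.6062
R = v/ω = 1.5/-1.75 = -0.8571
x' = -4.5 + -0.8571·(sin 0.6062 − sin 2.3562) = -4.3823
y' = -2.5 − -0.8571·(cos 0.6062 − cos 2.3562) = -1.1895

(-4.3823, -1.1895, 0.6062)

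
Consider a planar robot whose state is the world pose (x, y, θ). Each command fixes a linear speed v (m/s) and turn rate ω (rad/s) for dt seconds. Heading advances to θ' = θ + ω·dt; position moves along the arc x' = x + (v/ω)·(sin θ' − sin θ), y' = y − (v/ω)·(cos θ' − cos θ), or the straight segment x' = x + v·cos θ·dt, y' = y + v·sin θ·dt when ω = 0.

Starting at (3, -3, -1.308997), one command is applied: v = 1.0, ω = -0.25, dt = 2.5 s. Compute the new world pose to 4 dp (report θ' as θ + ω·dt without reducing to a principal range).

θ' = -1.3090 + -0.25·2.5 = -1.9340
R = v/ω = 1.0/-0.25 = -4.0000
x' = 3 + -4.0000·(sin -1.9340 − sin -1.3090) = 2.8754
y' = -3 − -4.0000·(cos -1.9340 − cos -1.3090) = -5.4563

(2.8754, -5.4563, -1.9340)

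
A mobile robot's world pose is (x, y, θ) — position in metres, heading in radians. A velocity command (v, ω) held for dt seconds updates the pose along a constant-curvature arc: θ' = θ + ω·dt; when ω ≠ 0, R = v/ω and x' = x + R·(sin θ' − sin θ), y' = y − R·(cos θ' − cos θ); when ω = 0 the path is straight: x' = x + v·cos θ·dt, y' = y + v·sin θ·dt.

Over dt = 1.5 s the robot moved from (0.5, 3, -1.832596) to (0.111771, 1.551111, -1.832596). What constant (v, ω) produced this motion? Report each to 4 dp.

Δθ = -1.832596 − -1.832596 = 0.000000
ω = Δθ/dt = 0.000000/1.5 = 0.0000
ω = 0 → v = (Δx·cos θ + Δy·sin θ)/dt = 1.0000

v = 1.0000, ω = 0.0000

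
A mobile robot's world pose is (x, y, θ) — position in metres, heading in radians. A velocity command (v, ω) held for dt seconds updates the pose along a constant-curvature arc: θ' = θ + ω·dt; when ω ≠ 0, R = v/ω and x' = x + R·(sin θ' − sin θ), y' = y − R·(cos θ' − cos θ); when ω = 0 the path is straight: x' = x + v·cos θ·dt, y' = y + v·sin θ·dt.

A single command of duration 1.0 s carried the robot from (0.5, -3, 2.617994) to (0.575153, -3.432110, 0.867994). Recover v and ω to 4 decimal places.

v = -0.5000, ω = -1.7500

Δθ = 0.867994 − 2.617994 = -1.750000
ω = Δθ/dt = -1.750000/1.0 = -1.7500
R = −Δy/(cos θ' − cos θ) = 0.2857
v = R·ω = 0.2857·-1.7500 = -0.5000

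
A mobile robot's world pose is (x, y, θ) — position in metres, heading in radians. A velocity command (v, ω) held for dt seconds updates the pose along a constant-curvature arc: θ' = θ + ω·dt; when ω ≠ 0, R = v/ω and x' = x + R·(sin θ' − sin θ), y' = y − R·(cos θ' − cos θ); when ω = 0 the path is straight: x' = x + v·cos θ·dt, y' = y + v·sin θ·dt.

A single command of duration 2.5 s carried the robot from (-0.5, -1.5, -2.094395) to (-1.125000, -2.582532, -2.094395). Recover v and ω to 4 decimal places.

v = 0.5000, ω = 0.0000

Δθ = -2.094395 − -2.094395 = 0.000000
ω = Δθ/dt = 0.000000/2.5 = 0.0000
ω = 0 → v = (Δx·cos θ + Δy·sin θ)/dt = 0.5000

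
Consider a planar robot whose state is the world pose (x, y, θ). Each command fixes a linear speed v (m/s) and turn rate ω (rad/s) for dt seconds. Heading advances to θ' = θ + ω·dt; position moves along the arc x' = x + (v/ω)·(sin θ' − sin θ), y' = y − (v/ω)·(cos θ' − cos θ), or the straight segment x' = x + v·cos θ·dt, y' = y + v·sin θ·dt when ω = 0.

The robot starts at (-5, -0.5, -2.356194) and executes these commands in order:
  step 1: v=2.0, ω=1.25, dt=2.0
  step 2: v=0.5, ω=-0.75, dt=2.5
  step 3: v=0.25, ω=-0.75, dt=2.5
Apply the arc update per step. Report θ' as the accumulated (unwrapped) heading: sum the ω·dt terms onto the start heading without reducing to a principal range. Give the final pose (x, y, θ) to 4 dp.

(-3.3641, -4.2259, -3.6062)

step 1: θ'=0.1438 (R=1.6000) → pose (-3.6393, -3.2149, 0.1438)
step 2: θ'=-1.7312 (R=-0.6667) → pose (-2.8857, -3.9811, -1.7312)
step 3: θ'=-3.6062 (R=-0.3333) → pose (-3.3641, -4.2259, -3.6062)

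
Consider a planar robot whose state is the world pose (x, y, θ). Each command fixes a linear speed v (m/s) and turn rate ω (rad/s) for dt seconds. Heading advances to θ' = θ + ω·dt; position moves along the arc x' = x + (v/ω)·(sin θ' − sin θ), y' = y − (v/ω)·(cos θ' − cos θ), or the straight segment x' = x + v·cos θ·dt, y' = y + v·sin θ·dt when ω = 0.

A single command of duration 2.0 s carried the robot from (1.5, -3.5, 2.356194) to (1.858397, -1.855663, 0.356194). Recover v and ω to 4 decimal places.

v = 1.0000, ω = -1.0000

Δθ = 0.356194 − 2.356194 = -2.000000
ω = Δθ/dt = -2.000000/2.0 = -1.0000
R = −Δy/(cos θ' − cos θ) = -1.0000
v = R·ω = -1.0000·-1.0000 = 1.0000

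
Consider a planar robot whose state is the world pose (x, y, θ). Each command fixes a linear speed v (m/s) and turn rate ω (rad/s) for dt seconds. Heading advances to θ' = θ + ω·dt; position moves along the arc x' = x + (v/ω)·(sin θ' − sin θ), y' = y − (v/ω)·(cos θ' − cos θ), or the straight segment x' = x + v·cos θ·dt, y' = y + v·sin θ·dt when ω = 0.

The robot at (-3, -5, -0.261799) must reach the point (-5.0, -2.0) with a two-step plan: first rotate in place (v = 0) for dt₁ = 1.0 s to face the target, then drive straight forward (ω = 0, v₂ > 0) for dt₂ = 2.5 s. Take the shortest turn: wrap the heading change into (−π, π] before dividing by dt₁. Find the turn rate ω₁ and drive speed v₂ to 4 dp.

ω₁ = 2.4206, v₂ = 1.4422

heading to target = atan2(-2−-5, -5−-3) = 2.1588
Δθ = wrap(2.1588 − -0.2618) = 2.4206; ω₁ = Δθ/dt₁ = 2.4206
distance = √((-5−-3)² + (-2−-5)²) = 3.6056; v₂ = distance/dt₂ = 1.4422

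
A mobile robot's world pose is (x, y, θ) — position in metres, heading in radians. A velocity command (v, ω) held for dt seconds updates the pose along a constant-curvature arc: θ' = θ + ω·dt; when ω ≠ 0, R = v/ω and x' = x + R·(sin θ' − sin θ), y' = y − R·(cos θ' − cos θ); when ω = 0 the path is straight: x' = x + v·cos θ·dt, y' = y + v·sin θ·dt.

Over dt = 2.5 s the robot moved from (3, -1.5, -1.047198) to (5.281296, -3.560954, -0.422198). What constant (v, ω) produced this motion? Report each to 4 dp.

Δθ = -0.422198 − -1.047198 = 0.625000
ω = Δθ/dt = 0.625000/2.5 = 0.2500
R = Δx/(sin θ' − sin θ) = 5.0000
v = R·ω = 5.0000·0.2500 = 1.2500

v = 1.2500, ω = 0.2500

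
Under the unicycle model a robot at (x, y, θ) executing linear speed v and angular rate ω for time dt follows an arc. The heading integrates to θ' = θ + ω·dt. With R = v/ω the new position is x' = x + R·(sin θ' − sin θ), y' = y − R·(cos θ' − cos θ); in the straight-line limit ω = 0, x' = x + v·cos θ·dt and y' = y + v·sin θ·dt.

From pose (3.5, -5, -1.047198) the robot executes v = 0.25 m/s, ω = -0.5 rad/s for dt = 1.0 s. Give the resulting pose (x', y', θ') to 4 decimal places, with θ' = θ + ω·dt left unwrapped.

(3.5668, -5.2382, -1.5472)

θ' = -1.0472 + -0.5·1.0 = -1.5472
R = v/ω = 0.25/-0.5 = -0.5000
x' = 3.5 + -0.5000·(sin -1.5472 − sin -1.0472) = 3.5668
y' = -5 − -0.5000·(cos -1.5472 − cos -1.0472) = -5.2382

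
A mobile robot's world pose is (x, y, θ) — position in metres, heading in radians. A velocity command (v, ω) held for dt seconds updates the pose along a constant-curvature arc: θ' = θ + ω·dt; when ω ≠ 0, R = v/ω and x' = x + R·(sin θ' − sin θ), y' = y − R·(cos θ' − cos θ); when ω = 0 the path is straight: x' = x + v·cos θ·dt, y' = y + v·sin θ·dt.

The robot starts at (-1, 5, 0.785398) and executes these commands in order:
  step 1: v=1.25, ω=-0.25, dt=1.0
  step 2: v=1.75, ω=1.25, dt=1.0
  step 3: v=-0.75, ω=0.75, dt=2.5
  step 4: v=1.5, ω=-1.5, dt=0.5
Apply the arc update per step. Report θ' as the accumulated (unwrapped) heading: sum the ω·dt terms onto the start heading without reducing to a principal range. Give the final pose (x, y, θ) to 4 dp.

(1.3862, 6.5066, 2.9104)

step 1: θ'=0.5354 (R=-5.0000) → pose (-0.0154, 5.7648, 0.5354)
step 2: θ'=1.7854 (R=1.4000) → pose (0.6382, 7.2670, 1.7854)
step 3: θ'=3.6604 (R=-1.0000) → pose (2.1111, 6.6116, 3.6604)
step 4: θ'=2.9104 (R=-1.0000) → pose (1.3862, 6.5066, 2.9104)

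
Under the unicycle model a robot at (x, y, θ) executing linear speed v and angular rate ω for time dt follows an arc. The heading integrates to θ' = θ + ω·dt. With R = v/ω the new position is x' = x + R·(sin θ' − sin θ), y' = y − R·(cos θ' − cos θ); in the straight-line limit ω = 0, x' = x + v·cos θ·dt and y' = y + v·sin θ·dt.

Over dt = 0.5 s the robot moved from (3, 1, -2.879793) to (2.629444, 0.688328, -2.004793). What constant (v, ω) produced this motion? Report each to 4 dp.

Δθ = -2.004793 − -2.879793 = 0.875000
ω = Δθ/dt = 0.875000/0.5 = 1.7500
R = Δx/(sin θ' − sin θ) = 0.5714
v = R·ω = 0.5714·1.7500 = 1.0000

v = 1.0000, ω = 1.7500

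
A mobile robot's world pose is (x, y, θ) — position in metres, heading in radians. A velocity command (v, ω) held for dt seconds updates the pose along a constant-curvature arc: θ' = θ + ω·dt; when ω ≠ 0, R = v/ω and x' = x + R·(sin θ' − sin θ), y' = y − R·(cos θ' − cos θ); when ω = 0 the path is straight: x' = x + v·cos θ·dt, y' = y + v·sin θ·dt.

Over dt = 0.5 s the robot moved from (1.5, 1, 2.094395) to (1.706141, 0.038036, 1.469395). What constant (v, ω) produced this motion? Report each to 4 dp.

Δθ = 1.469395 − 2.094395 = -0.625000
ω = Δθ/dt = -0.625000/0.5 = -1.2500
R = −Δy/(cos θ' − cos θ) = 1.6000
v = R·ω = 1.6000·-1.2500 = -2.0000

v = -2.0000, ω = -1.2500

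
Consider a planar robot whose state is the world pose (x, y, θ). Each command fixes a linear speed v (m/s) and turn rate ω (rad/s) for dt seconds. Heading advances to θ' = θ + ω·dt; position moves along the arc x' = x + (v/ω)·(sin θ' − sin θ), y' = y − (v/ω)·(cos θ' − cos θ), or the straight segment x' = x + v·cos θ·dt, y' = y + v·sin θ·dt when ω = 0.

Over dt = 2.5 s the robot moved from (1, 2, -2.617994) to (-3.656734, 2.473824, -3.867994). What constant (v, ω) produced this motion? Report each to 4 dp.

Δθ = -3.867994 − -2.617994 = -1.250000
ω = Δθ/dt = -1.250000/2.5 = -0.5000
R = Δx/(sin θ' − sin θ) = -4.0000
v = R·ω = -4.0000·-0.5000 = 2.0000

v = 2.0000, ω = -0.5000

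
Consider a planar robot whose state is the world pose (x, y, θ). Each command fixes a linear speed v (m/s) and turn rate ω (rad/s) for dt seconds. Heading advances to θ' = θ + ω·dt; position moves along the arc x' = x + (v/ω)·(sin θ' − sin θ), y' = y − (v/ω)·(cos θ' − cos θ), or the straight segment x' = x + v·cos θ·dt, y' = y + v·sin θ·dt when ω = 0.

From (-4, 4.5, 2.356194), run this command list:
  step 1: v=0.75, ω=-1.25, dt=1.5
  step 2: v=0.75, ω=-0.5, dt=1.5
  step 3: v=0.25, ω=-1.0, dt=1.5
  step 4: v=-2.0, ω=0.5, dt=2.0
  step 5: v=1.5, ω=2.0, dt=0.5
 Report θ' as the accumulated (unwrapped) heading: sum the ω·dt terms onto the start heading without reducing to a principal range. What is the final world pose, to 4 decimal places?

(-3.0295, 8.7532, 0.2312)

step 1: θ'=0.4812 (R=-0.6000) → pose (-3.8534, 5.4561, 0.4812)
step 2: θ'=-0.2688 (R=-1.5000) → pose (-2.7608, 5.5726, -0.2688)
step 3: θ'=-1.7688 (R=-0.2500) → pose (-2.5821, 5.2824, -1.7688)
step 4: θ'=-0.7688 (R=-4.0000) → pose (-3.7228, 8.9442, -0.7688)
step 5: θ'=0.2312 (R=0.7500) → pose (-3.0295, 8.7532, 0.2312)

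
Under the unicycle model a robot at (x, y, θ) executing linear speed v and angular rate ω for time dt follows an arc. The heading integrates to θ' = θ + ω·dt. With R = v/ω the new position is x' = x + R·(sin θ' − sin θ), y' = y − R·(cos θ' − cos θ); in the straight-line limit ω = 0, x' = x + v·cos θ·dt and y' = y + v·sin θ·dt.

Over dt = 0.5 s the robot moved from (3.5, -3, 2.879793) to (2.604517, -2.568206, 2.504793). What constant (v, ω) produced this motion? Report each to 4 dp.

v = 2.0000, ω = -0.7500

Δθ = 2.504793 − 2.879793 = -0.375000
ω = Δθ/dt = -0.375000/0.5 = -0.7500
R = Δx/(sin θ' − sin θ) = -2.6667
v = R·ω = -2.6667·-0.7500 = 2.0000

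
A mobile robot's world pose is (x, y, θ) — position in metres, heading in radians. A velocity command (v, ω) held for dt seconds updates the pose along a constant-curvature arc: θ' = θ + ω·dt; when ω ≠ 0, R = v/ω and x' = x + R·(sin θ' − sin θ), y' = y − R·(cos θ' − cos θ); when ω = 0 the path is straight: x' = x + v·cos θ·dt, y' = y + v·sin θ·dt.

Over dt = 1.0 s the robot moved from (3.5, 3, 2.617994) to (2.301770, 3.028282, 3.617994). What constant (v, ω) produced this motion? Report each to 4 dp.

Δθ = 3.617994 − 2.617994 = 1.000000
ω = Δθ/dt = 1.000000/1.0 = 1.0000
R = Δx/(sin θ' − sin θ) = 1.2500
v = R·ω = 1.2500·1.0000 = 1.2500

v = 1.2500, ω = 1.0000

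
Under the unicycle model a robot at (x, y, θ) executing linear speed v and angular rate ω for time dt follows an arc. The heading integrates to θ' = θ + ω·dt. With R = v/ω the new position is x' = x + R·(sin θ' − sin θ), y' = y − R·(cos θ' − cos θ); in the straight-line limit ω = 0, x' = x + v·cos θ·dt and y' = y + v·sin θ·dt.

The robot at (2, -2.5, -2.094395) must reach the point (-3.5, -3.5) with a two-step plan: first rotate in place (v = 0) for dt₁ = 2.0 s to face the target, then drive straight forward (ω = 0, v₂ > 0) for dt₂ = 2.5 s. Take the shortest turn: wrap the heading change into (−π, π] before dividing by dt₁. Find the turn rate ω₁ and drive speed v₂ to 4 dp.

heading to target = atan2(-3.5−-2.5, -3.5−2) = -2.9617
Δθ = wrap(-2.9617 − -2.0944) = -0.8673; ω₁ = Δθ/dt₁ = -0.4337
distance = √((-3.5−2)² + (-3.5−-2.5)²) = 5.5902; v₂ = distance/dt₂ = 2.2361

ω₁ = -0.4337, v₂ = 2.2361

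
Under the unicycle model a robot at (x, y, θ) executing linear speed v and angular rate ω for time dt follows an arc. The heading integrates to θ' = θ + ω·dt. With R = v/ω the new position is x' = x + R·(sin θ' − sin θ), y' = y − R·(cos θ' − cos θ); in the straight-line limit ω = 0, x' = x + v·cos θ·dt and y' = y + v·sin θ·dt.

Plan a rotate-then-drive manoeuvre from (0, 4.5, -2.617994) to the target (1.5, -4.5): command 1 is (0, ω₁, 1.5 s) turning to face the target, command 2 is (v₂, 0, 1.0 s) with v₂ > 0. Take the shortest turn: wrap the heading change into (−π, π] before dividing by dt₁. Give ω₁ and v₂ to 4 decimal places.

ω₁ = 0.8082, v₂ = 9.1241

heading to target = atan2(-4.5−4.5, 1.5−0) = -1.4056
Δθ = wrap(-1.4056 − -2.6180) = 1.2123; ω₁ = Δθ/dt₁ = 0.8082
distance = √((1.5−0)² + (-4.5−4.5)²) = 9.1241; v₂ = distance/dt₂ = 9.1241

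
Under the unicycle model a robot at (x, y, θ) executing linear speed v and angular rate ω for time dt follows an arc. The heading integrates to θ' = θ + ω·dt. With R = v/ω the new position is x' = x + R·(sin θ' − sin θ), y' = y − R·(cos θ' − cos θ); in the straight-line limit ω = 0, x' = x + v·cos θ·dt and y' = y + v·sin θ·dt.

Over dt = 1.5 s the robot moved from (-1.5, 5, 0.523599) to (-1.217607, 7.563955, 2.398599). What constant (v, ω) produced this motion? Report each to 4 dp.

Δθ = 2.398599 − 0.523599 = 1.875000
ω = Δθ/dt = 1.875000/1.5 = 1.2500
R = −Δy/(cos θ' − cos θ) = 1.6000
v = R·ω = 1.6000·1.2500 = 2.0000

v = 2.0000, ω = 1.2500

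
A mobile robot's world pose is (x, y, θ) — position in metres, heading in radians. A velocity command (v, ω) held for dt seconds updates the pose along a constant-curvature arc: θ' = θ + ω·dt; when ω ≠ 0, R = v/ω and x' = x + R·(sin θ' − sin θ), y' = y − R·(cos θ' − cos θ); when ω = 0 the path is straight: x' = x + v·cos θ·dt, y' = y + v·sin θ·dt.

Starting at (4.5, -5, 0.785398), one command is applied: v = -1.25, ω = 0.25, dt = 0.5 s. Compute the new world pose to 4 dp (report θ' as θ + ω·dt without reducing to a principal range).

θ' = 0.7854 + 0.25·0.5 = 0.9104
R = v/ω = -1.25/0.25 = -5.0000
x' = 4.5 + -5.0000·(sin 0.9104 − sin 0.7854) = 4.0868
y' = -5 − -5.0000·(cos 0.9104 − cos 0.7854) = -5.4684

(4.0868, -5.4684, 0.9104)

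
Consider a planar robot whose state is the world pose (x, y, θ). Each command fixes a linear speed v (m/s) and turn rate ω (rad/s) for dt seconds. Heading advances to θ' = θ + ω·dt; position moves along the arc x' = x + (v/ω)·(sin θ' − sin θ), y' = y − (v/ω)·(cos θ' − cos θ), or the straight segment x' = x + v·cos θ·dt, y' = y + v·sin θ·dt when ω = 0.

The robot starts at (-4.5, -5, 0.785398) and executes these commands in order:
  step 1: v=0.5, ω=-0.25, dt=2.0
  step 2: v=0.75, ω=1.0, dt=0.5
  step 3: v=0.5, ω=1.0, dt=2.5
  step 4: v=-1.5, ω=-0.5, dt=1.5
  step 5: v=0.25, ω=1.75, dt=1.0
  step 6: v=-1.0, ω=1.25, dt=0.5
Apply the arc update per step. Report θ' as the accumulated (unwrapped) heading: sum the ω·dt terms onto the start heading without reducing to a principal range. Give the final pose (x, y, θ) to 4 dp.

step 1: θ'=0.2854 (R=-2.0000) → pose (-3.6489, -4.4951, 0.2854)
step 2: θ'=0.7854 (R=0.7500) → pose (-3.3297, -4.3058, 0.7854)
step 3: θ'=3.2854 (R=0.5000) → pose (-3.7549, -3.4574, 3.2854)
step 4: θ'=2.5354 (R=3.0000) → pose (-1.6157, -3.9610, 2.5354)
step 5: θ'=4.2854 (R=0.1429) → pose (-1.8272, -4.0192, 4.2854)
step 6: θ'=4.9104 (R=-0.8000) → pose (-1.7710, -3.5305, 4.9104)

(-1.7710, -3.5305, 4.9104)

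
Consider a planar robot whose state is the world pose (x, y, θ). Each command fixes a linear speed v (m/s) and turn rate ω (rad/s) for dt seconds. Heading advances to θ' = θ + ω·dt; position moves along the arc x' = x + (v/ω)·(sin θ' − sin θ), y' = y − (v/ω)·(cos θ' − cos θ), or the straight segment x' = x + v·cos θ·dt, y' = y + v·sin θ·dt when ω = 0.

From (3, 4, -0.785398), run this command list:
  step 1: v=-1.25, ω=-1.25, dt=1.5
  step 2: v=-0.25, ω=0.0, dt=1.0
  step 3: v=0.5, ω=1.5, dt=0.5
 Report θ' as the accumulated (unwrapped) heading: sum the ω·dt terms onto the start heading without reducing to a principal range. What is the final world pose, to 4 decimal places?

(3.3059, 5.5248, -1.9104)

step 1: θ'=-2.6604 (R=1.0000) → pose (3.2443, 5.5935, -2.6604)
step 2: θ'=-2.6604 (straight) → pose (3.4659, 5.7093, -2.6604)
step 3: θ'=-1.9104 (R=0.3333) → pose (3.3059, 5.5248, -1.9104)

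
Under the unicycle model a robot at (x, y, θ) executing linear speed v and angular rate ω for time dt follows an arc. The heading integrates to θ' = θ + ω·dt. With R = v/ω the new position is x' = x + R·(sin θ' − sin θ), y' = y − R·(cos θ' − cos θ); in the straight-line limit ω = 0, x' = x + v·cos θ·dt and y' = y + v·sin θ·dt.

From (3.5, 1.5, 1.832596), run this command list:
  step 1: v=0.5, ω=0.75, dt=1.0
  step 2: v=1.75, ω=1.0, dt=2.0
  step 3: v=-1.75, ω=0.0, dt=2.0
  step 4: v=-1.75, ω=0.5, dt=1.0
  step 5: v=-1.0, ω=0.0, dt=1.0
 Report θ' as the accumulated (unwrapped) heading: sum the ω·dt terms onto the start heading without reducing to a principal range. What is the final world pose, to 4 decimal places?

step 1: θ'=2.5826 (R=0.6667) → pose (3.2096, 1.8926, 2.5826)
step 2: θ'=4.5826 (R=1.7500) → pose (0.5462, 0.6355, 4.5826)
step 3: θ'=4.5826 (straight) → pose (0.9992, 4.1061, 4.5826)
step 4: θ'=5.0826 (R=-3.5000) → pose (0.7916, 5.8254, 5.0826)
step 5: θ'=5.0826 (straight) → pose (0.4298, 6.7577, 5.0826)

(0.4298, 6.7577, 5.0826)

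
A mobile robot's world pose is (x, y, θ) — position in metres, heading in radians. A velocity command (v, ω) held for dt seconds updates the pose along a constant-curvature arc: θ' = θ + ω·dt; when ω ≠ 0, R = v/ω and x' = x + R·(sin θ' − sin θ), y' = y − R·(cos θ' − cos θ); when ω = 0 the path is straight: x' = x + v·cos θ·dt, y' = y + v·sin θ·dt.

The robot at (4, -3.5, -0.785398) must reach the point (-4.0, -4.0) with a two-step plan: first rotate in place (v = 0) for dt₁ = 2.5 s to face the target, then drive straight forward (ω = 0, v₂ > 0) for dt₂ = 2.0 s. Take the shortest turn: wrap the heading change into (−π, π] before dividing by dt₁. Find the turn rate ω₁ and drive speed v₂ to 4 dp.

ω₁ = -0.9175, v₂ = 4.0078

heading to target = atan2(-4−-3.5, -4−4) = -3.0792
Δθ = wrap(-3.0792 − -0.7854) = -2.2938; ω₁ = Δθ/dt₁ = -0.9175
distance = √((-4−4)² + (-4−-3.5)²) = 8.0156; v₂ = distance/dt₂ = 4.0078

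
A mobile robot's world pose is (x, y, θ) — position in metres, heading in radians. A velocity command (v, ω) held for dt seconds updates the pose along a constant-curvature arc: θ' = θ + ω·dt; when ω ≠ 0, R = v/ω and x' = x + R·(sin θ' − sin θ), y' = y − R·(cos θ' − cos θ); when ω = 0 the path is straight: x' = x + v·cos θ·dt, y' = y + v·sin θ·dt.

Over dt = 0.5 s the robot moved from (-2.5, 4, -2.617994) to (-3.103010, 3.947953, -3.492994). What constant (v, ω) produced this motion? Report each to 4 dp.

v = 1.2500, ω = -1.7500

Δθ = -3.492994 − -2.617994 = -0.875000
ω = Δθ/dt = -0.875000/0.5 = -1.7500
R = Δx/(sin θ' − sin θ) = -0.7143
v = R·ω = -0.7143·-1.7500 = 1.2500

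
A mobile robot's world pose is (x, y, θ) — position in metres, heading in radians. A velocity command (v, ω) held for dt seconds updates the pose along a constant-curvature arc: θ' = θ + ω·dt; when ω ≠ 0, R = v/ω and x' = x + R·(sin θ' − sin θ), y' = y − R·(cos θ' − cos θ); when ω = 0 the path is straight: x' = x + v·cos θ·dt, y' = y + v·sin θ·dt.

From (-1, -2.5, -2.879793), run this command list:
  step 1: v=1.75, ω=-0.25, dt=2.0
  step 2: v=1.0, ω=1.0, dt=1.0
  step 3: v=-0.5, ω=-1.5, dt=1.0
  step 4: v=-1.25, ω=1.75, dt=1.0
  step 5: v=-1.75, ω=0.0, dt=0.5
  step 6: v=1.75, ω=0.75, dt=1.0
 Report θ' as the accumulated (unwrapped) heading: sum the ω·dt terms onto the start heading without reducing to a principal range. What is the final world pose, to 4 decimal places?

step 1: θ'=-3.3798 (R=-7.0000) → pose (-4.4634, -2.5409, -3.3798)
step 2: θ'=-2.3798 (R=1.0000) → pose (-5.3896, -2.7890, -2.3798)
step 3: θ'=-3.8798 (R=0.3333) → pose (-4.9352, -2.7837, -3.8798)
step 4: θ'=-2.1298 (R=-0.7143) → pose (-3.8490, -2.6341, -2.1298)
step 5: θ'=-2.1298 (straight) → pose (-3.3849, -1.8923, -2.1298)
step 6: θ'=-1.3798 (R=2.3333) → pose (-3.6976, -3.5727, -1.3798)

(-3.6976, -3.5727, -1.3798)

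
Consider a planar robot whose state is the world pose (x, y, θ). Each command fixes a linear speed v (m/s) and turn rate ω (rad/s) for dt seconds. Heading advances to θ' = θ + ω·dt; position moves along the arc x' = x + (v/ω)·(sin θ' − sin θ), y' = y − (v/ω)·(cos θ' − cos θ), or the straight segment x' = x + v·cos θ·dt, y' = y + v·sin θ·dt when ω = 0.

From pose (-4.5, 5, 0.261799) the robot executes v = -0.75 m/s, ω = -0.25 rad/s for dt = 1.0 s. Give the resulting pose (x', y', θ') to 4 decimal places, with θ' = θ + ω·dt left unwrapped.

θ' = 0.2618 + -0.25·1.0 = 0.0118
R = v/ω = -0.75/-0.25 = 3.0000
x' = -4.5 + 3.0000·(sin 0.0118 − sin 0.2618) = -5.2411
y' = 5 − 3.0000·(cos 0.0118 − cos 0.2618) = 4.8980

(-5.2411, 4.8980, 0.0118)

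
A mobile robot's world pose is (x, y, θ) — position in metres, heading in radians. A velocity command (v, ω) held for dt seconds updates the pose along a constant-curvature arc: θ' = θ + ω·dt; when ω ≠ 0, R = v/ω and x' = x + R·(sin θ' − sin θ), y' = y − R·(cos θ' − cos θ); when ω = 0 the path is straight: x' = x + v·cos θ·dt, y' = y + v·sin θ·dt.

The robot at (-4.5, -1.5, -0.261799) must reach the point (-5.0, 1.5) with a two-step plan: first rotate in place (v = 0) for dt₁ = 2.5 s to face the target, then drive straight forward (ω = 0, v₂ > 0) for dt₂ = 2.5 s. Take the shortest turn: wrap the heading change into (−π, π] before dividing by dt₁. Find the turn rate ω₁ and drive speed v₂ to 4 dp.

ω₁ = 0.7991, v₂ = 1.2166

heading to target = atan2(1.5−-1.5, -5−-4.5) = 1.7359
Δθ = wrap(1.7359 − -0.2618) = 1.9977; ω₁ = Δθ/dt₁ = 0.7991
distance = √((-5−-4.5)² + (1.5−-1.5)²) = 3.0414; v₂ = distance/dt₂ = 1.2166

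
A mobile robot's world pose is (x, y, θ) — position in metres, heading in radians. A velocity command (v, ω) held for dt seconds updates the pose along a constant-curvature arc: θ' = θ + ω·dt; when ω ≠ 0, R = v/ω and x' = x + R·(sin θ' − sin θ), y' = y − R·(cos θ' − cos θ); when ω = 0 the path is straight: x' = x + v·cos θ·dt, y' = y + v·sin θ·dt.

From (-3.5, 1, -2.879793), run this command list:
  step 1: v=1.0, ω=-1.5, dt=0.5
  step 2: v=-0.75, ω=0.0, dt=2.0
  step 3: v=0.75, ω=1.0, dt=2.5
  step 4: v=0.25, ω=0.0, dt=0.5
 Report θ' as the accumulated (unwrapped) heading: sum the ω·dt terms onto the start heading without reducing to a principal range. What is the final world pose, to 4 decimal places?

(-3.6371, -0.7440, -1.1298)

step 1: θ'=-3.6298 (R=-0.6667) → pose (-3.9852, 1.0552, -3.6298)
step 2: θ'=-3.6298 (straight) → pose (-2.6605, 0.3516, -3.6298)
step 3: θ'=-1.1298 (R=0.7500) → pose (-3.6905, -0.6309, -1.1298)
step 4: θ'=-1.1298 (straight) → pose (-3.6371, -0.7440, -1.1298)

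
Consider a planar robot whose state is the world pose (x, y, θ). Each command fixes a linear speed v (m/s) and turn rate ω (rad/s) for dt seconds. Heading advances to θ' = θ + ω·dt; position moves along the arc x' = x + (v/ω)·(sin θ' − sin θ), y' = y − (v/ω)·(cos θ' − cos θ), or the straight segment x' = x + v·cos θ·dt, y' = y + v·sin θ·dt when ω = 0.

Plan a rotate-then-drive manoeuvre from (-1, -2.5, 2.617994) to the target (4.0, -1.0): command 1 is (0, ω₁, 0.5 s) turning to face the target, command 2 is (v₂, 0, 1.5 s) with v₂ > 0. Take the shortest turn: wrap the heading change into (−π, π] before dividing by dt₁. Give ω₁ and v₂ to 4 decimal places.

ω₁ = -4.6531, v₂ = 3.4801

heading to target = atan2(-1−-2.5, 4−-1) = 0.2915
Δθ = wrap(0.2915 − 2.6180) = -2.3265; ω₁ = Δθ/dt₁ = -4.6531
distance = √((4−-1)² + (-1−-2.5)²) = 5.2202; v₂ = distance/dt₂ = 3.4801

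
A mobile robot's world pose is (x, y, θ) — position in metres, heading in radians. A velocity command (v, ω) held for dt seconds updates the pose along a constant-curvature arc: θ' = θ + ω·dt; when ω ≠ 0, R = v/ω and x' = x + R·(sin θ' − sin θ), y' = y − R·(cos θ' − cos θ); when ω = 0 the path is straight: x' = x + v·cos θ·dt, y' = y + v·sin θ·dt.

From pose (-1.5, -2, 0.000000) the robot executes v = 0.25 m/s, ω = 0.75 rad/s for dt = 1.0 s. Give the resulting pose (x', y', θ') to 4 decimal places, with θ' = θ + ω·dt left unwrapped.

(-1.2728, -1.9106, 0.7500)

θ' = 0.0000 + 0.75·1.0 = 0.7500
R = v/ω = 0.25/0.75 = 0.3333
x' = -1.5 + 0.3333·(sin 0.7500 − sin 0.0000) = -1.2728
y' = -2 − 0.3333·(cos 0.7500 − cos 0.0000) = -1.9106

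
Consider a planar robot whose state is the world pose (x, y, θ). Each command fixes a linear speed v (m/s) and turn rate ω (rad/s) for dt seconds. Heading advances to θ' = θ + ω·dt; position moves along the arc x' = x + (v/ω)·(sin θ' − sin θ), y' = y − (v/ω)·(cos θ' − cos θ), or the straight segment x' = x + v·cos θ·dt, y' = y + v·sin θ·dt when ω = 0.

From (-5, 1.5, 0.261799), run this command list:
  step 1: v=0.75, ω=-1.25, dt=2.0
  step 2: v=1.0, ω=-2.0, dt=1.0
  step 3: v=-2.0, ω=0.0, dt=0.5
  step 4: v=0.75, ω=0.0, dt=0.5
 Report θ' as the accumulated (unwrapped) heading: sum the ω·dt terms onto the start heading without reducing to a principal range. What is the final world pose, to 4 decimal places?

step 1: θ'=-2.2382 (R=-0.6000) → pose (-4.3735, 0.5491, -2.2382)
step 2: θ'=-4.2382 (R=-0.5000) → pose (-5.2110, 0.6302, -4.2382)
step 3: θ'=-4.2382 (straight) → pose (-4.7544, -0.2594, -4.2382)
step 4: θ'=-4.2382 (straight) → pose (-4.9256, 0.0742, -4.2382)

(-4.9256, 0.0742, -4.2382)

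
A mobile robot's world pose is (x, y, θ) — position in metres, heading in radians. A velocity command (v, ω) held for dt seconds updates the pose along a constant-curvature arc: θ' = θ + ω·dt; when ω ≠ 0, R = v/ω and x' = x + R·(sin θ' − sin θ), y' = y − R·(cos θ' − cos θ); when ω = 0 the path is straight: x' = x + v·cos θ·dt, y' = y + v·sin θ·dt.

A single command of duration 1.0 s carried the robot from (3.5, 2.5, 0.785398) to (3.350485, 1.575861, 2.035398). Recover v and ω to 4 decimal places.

v = -1.0000, ω = 1.2500

Δθ = 2.035398 − 0.785398 = 1.250000
ω = Δθ/dt = 1.250000/1.0 = 1.2500
R = −Δy/(cos θ' − cos θ) = -0.8000
v = R·ω = -0.8000·1.2500 = -1.0000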